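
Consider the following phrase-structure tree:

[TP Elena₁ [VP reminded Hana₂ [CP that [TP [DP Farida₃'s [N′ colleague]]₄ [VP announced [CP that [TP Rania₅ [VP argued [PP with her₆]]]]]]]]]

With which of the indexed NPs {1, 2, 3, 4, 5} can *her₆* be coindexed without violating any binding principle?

{1, 2, 3, 4}

*her* is a pronoun, so Principle B applies: it must be free in its binding domain.
Binding domain of *her₆*: the embedded TP, whose subject is Rania₅.
*Elena₁* c-commands the pronoun but from outside its binding domain, and is not c-commanded by it → coindexation permitted.
*Hana₂* c-commands the pronoun but from outside its binding domain, and is not c-commanded by it → coindexation permitted.
*Farida₃* and the pronoun do not c-command one another → neither Principle B nor Principle C is at stake; coindexation permitted.
*[Farida₃'s colleague]₄* c-commands the pronoun but from outside its binding domain, and is not c-commanded by it → coindexation permitted.
*Rania₅* c-commands the pronoun within its binding domain → coindexation would violate Principle B.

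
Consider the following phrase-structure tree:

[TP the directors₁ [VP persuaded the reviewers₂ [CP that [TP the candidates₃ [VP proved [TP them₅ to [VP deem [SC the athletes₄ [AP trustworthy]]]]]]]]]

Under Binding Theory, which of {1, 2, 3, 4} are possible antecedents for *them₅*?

{1, 2}

*them* is a pronoun, so Principle B applies: it must be free in its binding domain.
Binding domain of *them₅*: the embedded TP, whose subject is the candidates₃.
*the directors₁* c-commands the pronoun but from outside its binding domain, and is not c-commanded by it → coindexation permitted.
*the reviewers₂* c-commands the pronoun but from outside its binding domain, and is not c-commanded by it → coindexation permitted.
*the candidates₃* c-commands the pronoun within its binding domain → coindexation would violate Principle B.
*the athletes₄*: the pronoun c-commands this R-expression → coindexation would violate Principle C on *the athletes₄*.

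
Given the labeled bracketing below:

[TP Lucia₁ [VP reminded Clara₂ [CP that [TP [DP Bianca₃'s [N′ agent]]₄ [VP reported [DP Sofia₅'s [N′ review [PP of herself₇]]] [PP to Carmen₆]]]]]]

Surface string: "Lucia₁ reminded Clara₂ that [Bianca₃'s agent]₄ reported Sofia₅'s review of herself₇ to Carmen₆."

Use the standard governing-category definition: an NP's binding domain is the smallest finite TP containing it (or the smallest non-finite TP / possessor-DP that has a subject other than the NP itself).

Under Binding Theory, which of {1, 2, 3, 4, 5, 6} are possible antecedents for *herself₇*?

*herself* is an anaphor, so Principle A applies: it must be bound in its binding domain.
Binding domain of *herself₇*: the possessed DP, whose subject is Sofia₅.
*Lucia₁* c-commands the anaphor but is outside its binding domain → cannot satisfy Principle A.
*Clara₂* c-commands the anaphor but is outside its binding domain → cannot satisfy Principle A.
*Bianca₃* does not c-command the anaphor → cannot bind it.
*[Bianca₃'s agent]₄* c-commands the anaphor but is outside its binding domain → cannot satisfy Principle A.
*Sofia₅* c-commands the anaphor within its binding domain → licit binder.
*Carmen₆* does not c-command the anaphor → cannot bind it.

{5}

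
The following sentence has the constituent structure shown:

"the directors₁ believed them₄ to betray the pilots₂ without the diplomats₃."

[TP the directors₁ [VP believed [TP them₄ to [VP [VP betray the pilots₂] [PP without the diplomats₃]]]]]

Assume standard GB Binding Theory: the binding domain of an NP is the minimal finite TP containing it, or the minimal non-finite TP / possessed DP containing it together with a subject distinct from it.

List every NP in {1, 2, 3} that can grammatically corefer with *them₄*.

none

*them* is a pronoun, so Principle B applies: it must be free in its binding domain.
Binding domain of *them₄*: the matrix TP, whose subject is the directors₁.
*the directors₁* c-commands the pronoun within its binding domain → coindexation would violate Principle B.
*the pilots₂*: the pronoun c-commands this R-expression → coindexation would violate Principle C on *the pilots₂*.
*the diplomats₃*: the pronoun c-commands this R-expression → coindexation would violate Principle C on *the diplomats₃*.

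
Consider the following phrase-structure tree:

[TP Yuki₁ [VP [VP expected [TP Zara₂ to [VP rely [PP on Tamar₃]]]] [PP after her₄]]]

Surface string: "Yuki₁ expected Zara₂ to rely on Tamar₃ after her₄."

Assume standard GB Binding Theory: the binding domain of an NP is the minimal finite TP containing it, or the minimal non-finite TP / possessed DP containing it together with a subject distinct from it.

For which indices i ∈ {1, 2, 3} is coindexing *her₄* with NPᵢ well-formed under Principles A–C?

{2, 3}

*her* is a pronoun, so Principle B applies: it must be free in its binding domain.
Binding domain of *her₄*: the matrix TP, whose subject is Yuki₁.
*Yuki₁* c-commands the pronoun within its binding domain → coindexation would violate Principle B.
*Zara₂* and the pronoun do not c-command one another → neither Principle B nor Principle C is at stake; coindexation permitted.
*Tamar₃* and the pronoun do not c-command one another → neither Principle B nor Principle C is at stake; coindexation permitted.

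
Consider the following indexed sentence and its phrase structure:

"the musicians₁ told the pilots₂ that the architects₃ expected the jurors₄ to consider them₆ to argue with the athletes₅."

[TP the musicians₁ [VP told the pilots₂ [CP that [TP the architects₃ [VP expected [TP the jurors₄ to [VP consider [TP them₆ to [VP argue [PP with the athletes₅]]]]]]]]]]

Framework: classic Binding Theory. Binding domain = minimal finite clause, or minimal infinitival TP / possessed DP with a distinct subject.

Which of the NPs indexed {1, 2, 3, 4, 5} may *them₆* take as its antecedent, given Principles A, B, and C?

*them* is a pronoun, so Principle B applies: it must be free in its binding domain.
Binding domain of *them₆*: the embedded TP, whose subject is the jurors₄.
*the musicians₁* c-commands the pronoun but from outside its binding domain, and is not c-commanded by it → coindexation permitted.
*the pilots₂* c-commands the pronoun but from outside its binding domain, and is not c-commanded by it → coindexation permitted.
*the architects₃* c-commands the pronoun but from outside its binding domain, and is not c-commanded by it → coindexation permitted.
*the jurors₄* c-commands the pronoun within its binding domain → coindexation would violate Principle B.
*the athletes₅*: the pronoun c-commands this R-expression → coindexation would violate Principle C on *the athletes₅*.

{1, 2, 3}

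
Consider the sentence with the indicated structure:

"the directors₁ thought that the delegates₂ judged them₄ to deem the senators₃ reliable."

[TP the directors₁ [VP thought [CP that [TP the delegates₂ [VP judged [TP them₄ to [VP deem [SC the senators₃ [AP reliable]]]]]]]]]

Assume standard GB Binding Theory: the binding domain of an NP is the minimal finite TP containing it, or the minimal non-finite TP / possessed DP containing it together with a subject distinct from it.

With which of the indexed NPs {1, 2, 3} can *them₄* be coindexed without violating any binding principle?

{1}

*them* is a pronoun, so Principle B applies: it must be free in its binding domain.
Binding domain of *them₄*: the embedded TP, whose subject is the delegates₂.
*the directors₁* c-commands the pronoun but from outside its binding domain, and is not c-commanded by it → coindexation permitted.
*the delegates₂* c-commands the pronoun within its binding domain → coindexation would violate Principle B.
*the senators₃*: the pronoun c-commands this R-expression → coindexation would violate Principle C on *the senators₃*.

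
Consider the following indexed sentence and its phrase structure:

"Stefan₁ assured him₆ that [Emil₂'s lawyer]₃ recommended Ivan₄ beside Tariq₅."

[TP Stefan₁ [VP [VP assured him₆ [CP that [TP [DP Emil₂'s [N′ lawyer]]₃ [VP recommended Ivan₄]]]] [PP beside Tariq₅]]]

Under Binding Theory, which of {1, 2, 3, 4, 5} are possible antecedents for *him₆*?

*him* is a pronoun, so Principle B applies: it must be free in its binding domain.
Binding domain of *him₆*: the matrix TP, whose subject is Stefan₁.
*Stefan₁* c-commands the pronoun within its binding domain → coindexation would violate Principle B.
*Emil₂*: the pronoun c-commands this R-expression → coindexation would violate Principle C on *Emil₂*.
*[Emil₂'s lawyer]₃*: the pronoun c-commands this R-expression → coindexation would violate Principle C on *[Emil₂'s lawyer]₃*.
*Ivan₄*: the pronoun c-commands this R-expression → coindexation would violate Principle C on *Ivan₄*.
*Tariq₅* and the pronoun do not c-command one another → neither Principle B nor Principle C is at stake; coindexation permitted.

{5}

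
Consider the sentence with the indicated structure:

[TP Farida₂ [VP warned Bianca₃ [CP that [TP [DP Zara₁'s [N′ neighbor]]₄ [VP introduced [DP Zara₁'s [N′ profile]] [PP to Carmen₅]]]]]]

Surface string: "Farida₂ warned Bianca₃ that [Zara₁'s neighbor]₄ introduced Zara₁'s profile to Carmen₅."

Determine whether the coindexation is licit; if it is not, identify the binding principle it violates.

grammatical

The two coindexed NPs are *Zara₁* and *Zara₁*.
*Zara₁* is an R-expression; no coindexed NP c-commands it, so Principle C holds.
*Zara₁* is an R-expression; *Zara₁* does not c-command it, and no other NP shares its index, so Principle C is satisfied.
All principles are respected.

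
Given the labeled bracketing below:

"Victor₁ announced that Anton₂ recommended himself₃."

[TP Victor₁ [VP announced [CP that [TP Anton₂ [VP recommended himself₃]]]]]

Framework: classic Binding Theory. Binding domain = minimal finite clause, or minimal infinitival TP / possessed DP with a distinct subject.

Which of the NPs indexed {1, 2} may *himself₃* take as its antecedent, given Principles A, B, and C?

{2}

*himself* is an anaphor, so Principle A applies: it must be bound in its binding domain.
Binding domain of *himself₃*: the embedded TP, whose subject is Anton₂.
*Victor₁* c-commands the anaphor but is outside its binding domain → cannot satisfy Principle A.
*Anton₂* c-commands the anaphor within its binding domain → licit binder.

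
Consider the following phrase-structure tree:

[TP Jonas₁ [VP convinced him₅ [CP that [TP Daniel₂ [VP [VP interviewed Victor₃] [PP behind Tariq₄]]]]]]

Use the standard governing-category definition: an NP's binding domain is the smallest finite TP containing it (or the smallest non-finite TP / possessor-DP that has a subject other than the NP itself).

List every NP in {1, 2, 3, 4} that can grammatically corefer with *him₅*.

none

*him* is a pronoun, so Principle B applies: it must be free in its binding domain.
Binding domain of *him₅*: the matrix TP, whose subject is Jonas₁.
*Jonas₁* c-commands the pronoun within its binding domain → coindexation would violate Principle B.
*Daniel₂*: the pronoun c-commands this R-expression → coindexation would violate Principle C on *Daniel₂*.
*Victor₃*: the pronoun c-commands this R-expression → coindexation would violate Principle C on *Victor₃*.
*Tariq₄*: the pronoun c-commands this R-expression → coindexation would violate Principle C on *Tariq₄*.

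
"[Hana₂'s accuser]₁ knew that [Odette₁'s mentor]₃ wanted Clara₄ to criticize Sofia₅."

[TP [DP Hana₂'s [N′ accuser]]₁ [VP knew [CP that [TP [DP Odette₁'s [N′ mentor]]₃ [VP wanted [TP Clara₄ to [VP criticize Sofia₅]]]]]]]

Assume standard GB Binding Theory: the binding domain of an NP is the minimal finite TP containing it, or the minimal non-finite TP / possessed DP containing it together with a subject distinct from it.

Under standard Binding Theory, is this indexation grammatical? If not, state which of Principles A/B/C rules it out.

The two coindexed NPs are *[Hana₂'s accuser]₁* and *Odette₁*.
*Odette₁* is an R-expression. Principle C requires it to be free everywhere.
*[Hana₂'s accuser]₁* c-commands it and carries the same index.
The R-expression is bound → Principle C violation.

Principle C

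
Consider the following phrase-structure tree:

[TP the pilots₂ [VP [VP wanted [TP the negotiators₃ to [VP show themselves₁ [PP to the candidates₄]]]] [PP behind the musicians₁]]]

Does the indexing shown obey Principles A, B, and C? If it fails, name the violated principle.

The two coindexed NPs are *the musicians₁* and *themselves₁*.
*themselves₁* is an anaphor. Principle A requires it to be bound within its binding domain — the embedded TP, whose subject is the negotiators₃.
Within that domain it is c-commanded by *the negotiators₃*, which does not share its index.
*the musicians₁* does not c-command the anaphor at all.
The anaphor is unbound in its domain → Principle A violation.

Principle A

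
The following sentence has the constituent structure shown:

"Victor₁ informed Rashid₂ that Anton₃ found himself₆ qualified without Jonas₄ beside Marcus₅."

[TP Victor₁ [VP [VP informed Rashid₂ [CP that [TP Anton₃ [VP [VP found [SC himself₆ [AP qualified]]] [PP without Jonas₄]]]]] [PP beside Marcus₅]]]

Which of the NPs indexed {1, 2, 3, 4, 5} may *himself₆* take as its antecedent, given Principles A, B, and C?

{3}

*himself* is an anaphor, so Principle A applies: it must be bound in its binding domain.
Binding domain of *himself₆*: the embedded TP, whose subject is Anton₃.
*Victor₁* c-commands the anaphor but is outside its binding domain → cannot satisfy Principle A.
*Rashid₂* c-commands the anaphor but is outside its binding domain → cannot satisfy Principle A.
*Anton₃* c-commands the anaphor within its binding domain → licit binder.
*Jonas₄* does not c-command the anaphor → cannot bind it.
*Marcus₅* does not c-command the anaphor → cannot bind it.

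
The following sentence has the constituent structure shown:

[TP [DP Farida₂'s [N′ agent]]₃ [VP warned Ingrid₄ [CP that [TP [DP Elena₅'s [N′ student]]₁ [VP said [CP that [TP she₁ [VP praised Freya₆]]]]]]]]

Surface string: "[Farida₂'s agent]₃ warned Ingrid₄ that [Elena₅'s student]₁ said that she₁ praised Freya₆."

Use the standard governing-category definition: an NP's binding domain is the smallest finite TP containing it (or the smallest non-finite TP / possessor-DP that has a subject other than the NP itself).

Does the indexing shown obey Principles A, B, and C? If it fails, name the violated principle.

The two coindexed NPs are *[Elena₅'s student]₁* and *she₁*.
*she₁* is a pronoun; nothing c-commands it within its binding domain (the embedded TP.), so Principle B holds trivially.
*[Elena₅'s student]₁* is an R-expression; *she₁* does not c-command it, and no other NP shares its index, so Principle C is satisfied.
All principles are respected.

grammatical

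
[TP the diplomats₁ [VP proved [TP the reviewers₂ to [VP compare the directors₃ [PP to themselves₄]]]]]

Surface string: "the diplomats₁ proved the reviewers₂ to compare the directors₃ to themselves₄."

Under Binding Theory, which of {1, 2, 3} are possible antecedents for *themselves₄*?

*themselves* is an anaphor, so Principle A applies: it must be bound in its binding domain.
Binding domain of *themselves₄*: the embedded TP, whose subject is the reviewers₂.
*the diplomats₁* c-commands the anaphor but is outside its binding domain → cannot satisfy Principle A.
*the reviewers₂* c-commands the anaphor within its binding domain → licit binder.
*the directors₃* c-commands the anaphor within its binding domain → licit binder.

{2, 3}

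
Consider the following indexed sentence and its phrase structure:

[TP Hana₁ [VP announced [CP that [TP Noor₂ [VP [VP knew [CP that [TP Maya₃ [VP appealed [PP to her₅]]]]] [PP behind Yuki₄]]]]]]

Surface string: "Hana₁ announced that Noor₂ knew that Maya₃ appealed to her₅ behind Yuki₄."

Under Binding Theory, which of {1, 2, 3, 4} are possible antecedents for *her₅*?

*her* is a pronoun, so Principle B applies: it must be free in its binding domain.
Binding domain of *her₅*: the embedded TP, whose subject is Maya₃.
*Hana₁* c-commands the pronoun but from outside its binding domain, and is not c-commanded by it → coindexation permitted.
*Noor₂* c-commands the pronoun but from outside its binding domain, and is not c-commanded by it → coindexation permitted.
*Maya₃* c-commands the pronoun within its binding domain → coindexation would violate Principle B.
*Yuki₄* and the pronoun do not c-command one another → neither Principle B nor Principle C is at stake; coindexation permitted.

{1, 2, 4}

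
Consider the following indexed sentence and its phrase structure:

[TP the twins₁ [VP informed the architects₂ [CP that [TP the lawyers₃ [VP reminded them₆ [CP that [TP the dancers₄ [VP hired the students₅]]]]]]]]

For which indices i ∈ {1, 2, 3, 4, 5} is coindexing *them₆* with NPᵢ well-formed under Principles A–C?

{1, 2}

*them* is a pronoun, so Principle B applies: it must be free in its binding domain.
Binding domain of *them₆*: the embedded TP, whose subject is the lawyers₃.
*the twins₁* c-commands the pronoun but from outside its binding domain, and is not c-commanded by it → coindexation permitted.
*the architects₂* c-commands the pronoun but from outside its binding domain, and is not c-commanded by it → coindexation permitted.
*the lawyers₃* c-commands the pronoun within its binding domain → coindexation would violate Principle B.
*the dancers₄*: the pronoun c-commands this R-expression → coindexation would violate Principle C on *the dancers₄*.
*the students₅*: the pronoun c-commands this R-expression → coindexation would violate Principle C on *the students₅*.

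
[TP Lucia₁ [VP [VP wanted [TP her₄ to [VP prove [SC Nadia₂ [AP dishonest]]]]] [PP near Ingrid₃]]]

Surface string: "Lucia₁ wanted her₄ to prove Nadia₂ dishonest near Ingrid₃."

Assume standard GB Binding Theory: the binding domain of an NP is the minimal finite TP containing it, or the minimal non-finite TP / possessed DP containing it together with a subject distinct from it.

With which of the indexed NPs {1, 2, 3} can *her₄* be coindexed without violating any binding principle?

*her* is a pronoun, so Principle B applies: it must be free in its binding domain.
Binding domain of *her₄*: the matrix TP, whose subject is Lucia₁.
*Lucia₁* c-commands the pronoun within its binding domain → coindexation would violate Principle B.
*Nadia₂*: the pronoun c-commands this R-expression → coindexation would violate Principle C on *Nadia₂*.
*Ingrid₃* and the pronoun do not c-command one another → neither Principle B nor Principle C is at stake; coindexation permitted.

{3}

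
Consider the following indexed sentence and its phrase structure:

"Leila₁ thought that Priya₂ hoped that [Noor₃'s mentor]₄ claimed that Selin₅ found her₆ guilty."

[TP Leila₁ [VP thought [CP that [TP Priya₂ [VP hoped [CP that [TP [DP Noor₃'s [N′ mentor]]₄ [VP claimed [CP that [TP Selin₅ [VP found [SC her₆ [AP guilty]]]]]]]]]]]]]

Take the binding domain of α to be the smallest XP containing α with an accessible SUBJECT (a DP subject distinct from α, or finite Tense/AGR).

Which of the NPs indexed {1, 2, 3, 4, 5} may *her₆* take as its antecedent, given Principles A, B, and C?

*her* is a pronoun, so Principle B applies: it must be free in its binding domain.
Binding domain of *her₆*: the embedded TP, whose subject is Selin₅.
*Leila₁* c-commands the pronoun but from outside its binding domain, and is not c-commanded by it → coindexation permitted.
*Priya₂* c-commands the pronoun but from outside its binding domain, and is not c-commanded by it → coindexation permitted.
*Noor₃* and the pronoun do not c-command one another → neither Principle B nor Principle C is at stake; coindexation permitted.
*[Noor₃'s mentor]₄* c-commands the pronoun but from outside its binding domain, and is not c-commanded by it → coindexation permitted.
*Selin₅* c-commands the pronoun within its binding domain → coindexation would violate Principle B.

{1, 2, 3, 4}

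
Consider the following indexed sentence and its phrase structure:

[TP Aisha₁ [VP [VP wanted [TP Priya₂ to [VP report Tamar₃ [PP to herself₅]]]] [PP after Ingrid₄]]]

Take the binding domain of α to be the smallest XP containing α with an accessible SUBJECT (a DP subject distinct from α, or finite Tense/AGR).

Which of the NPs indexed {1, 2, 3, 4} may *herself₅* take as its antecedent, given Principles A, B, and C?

*herself* is an anaphor, so Principle A applies: it must be bound in its binding domain.
Binding domain of *herself₅*: the embedded TP, whose subject is Priya₂.
*Aisha₁* c-commands the anaphor but is outside its binding domain → cannot satisfy Principle A.
*Priya₂* c-commands the anaphor within its binding domain → licit binder.
*Tamar₃* c-commands the anaphor within its binding domain → licit binder.
*Ingrid₄* does not c-command the anaphor → cannot bind it.

{2, 3}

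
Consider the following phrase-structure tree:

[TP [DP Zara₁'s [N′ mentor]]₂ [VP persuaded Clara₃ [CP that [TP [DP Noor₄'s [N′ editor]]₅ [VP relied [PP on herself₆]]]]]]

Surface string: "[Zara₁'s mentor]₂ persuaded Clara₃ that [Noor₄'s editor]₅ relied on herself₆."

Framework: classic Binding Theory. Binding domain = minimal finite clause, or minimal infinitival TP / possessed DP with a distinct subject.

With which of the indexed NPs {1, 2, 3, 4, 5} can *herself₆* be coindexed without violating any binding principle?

*herself* is an anaphor, so Principle A applies: it must be bound in its binding domain.
Binding domain of *herself₆*: the embedded TP, whose subject is [Noor₄'s editor]₅.
*Zara₁* does not c-command the anaphor → cannot bind it.
*[Zara₁'s mentor]₂* c-commands the anaphor but is outside its binding domain → cannot satisfy Principle A.
*Clara₃* c-commands the anaphor but is outside its binding domain → cannot satisfy Principle A.
*Noor₄* does not c-command the anaphor → cannot bind it.
*[Noor₄'s editor]₅* c-commands the anaphor within its binding domain → licit binder.

{5}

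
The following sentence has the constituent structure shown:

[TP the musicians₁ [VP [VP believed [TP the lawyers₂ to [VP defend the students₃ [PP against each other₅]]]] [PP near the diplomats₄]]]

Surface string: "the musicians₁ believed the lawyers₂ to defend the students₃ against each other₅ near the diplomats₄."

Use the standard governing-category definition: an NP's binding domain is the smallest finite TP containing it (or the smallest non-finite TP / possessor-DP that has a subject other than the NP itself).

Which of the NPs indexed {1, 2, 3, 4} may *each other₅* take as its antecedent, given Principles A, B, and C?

{2, 3}

*each other* is an anaphor, so Principle A applies: it must be bound in its binding domain.
Binding domain of *each other₅*: the embedded TP, whose subject is the lawyers₂.
*the musicians₁* c-commands the anaphor but is outside its binding domain → cannot satisfy Principle A.
*the lawyers₂* c-commands the anaphor within its binding domain → licit binder.
*the students₃* c-commands the anaphor within its binding domain → licit binder.
*the diplomats₄* does not c-command the anaphor → cannot bind it.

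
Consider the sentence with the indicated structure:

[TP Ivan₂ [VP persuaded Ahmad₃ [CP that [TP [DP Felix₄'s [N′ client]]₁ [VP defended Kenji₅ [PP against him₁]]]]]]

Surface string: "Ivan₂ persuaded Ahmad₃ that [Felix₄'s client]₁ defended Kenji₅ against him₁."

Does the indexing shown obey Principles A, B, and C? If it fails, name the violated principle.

The two coindexed NPs are *[Felix₄'s client]₁* and *him₁*.
*him₁* is a pronoun. Its binding domain is the embedded TP, whose subject is [Felix₄'s client]₁.
*[Felix₄'s client]₁* c-commands it within that domain and carries the same index.
The pronoun is locally bound → Principle B violation.

Principle B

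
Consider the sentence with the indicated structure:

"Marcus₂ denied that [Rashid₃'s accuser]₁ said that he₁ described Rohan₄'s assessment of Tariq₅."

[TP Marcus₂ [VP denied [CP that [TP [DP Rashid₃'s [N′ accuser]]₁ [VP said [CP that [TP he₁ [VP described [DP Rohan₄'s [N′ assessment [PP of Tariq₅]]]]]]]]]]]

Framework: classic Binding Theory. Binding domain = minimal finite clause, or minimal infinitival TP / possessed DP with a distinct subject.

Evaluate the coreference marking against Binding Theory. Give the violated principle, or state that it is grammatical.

grammatical

The two coindexed NPs are *[Rashid₃'s accuser]₁* and *he₁*.
*he₁* is a pronoun; nothing c-commands it within its binding domain (the embedded TP.), so Principle B holds trivially.
*[Rashid₃'s accuser]₁* is an R-expression; *he₁* does not c-command it, and no other NP shares its index, so Principle C is satisfied.
All principles are respected.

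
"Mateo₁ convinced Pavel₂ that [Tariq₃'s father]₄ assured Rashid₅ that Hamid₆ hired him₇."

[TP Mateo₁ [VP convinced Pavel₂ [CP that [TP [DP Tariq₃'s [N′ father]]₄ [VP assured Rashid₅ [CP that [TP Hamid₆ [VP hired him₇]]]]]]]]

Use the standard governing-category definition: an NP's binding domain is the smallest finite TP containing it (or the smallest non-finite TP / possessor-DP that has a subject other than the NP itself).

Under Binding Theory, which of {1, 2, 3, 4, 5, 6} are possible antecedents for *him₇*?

*him* is a pronoun, so Principle B applies: it must be free in its binding domain.
Binding domain of *him₇*: the embedded TP, whose subject is Hamid₆.
*Mateo₁* c-commands the pronoun but from outside its binding domain, and is not c-commanded by it → coindexation permitted.
*Pavel₂* c-commands the pronoun but from outside its binding domain, and is not c-commanded by it → coindexation permitted.
*Tariq₃* and the pronoun do not c-command one another → neither Principle B nor Principle C is at stake; coindexation permitted.
*[Tariq₃'s father]₄* c-commands the pronoun but from outside its binding domain, and is not c-commanded by it → coindexation permitted.
*Rashid₅* c-commands the pronoun but from outside its binding domain, and is not c-commanded by it → coindexation permitted.
*Hamid₆* c-commands the pronoun within its binding domain → coindexation would violate Principle B.

{1, 2, 3, 4, 5}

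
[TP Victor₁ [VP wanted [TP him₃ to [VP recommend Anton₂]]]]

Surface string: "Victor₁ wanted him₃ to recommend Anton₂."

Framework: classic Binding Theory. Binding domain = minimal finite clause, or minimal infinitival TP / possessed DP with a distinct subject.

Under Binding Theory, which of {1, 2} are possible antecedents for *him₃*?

none

*him* is a pronoun, so Principle B applies: it must be free in its binding domain.
Binding domain of *him₃*: the matrix TP, whose subject is Victor₁.
*Victor₁* c-commands the pronoun within its binding domain → coindexation would violate Principle B.
*Anton₂*: the pronoun c-commands this R-expression → coindexation would violate Principle C on *Anton₂*.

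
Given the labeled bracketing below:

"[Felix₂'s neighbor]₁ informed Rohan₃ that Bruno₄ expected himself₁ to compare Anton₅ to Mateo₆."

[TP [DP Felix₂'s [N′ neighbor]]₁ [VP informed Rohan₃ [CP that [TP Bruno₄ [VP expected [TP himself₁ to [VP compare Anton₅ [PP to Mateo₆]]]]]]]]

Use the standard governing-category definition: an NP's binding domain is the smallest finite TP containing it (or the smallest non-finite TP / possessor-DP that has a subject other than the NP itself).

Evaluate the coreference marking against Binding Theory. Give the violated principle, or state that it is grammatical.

Principle A

The two coindexed NPs are *[Felix₂'s neighbor]₁* and *himself₁*.
*himself₁* is an anaphor. Principle A requires it to be bound within its binding domain — the embedded TP, whose subject is Bruno₄.
Within that domain it is c-commanded by *Bruno₄*, which does not share its index.
*[Felix₂'s neighbor]₁* does c-command the anaphor, but from outside its binding domain.
The anaphor is unbound in its domain → Principle A violation.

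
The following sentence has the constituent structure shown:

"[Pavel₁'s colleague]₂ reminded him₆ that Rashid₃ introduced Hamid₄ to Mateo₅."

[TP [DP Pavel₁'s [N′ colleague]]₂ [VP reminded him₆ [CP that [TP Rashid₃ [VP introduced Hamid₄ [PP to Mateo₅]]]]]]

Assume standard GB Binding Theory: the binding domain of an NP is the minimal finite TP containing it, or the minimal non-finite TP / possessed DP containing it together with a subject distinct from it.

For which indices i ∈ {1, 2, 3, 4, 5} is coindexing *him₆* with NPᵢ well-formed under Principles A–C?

{1}

*him* is a pronoun, so Principle B applies: it must be free in its binding domain.
Binding domain of *him₆*: the matrix TP, whose subject is [Pavel₁'s colleague]₂.
*Pavel₁* and the pronoun do not c-command one another → neither Principle B nor Principle C is at stake; coindexation permitted.
*[Pavel₁'s colleague]₂* c-commands the pronoun within its binding domain → coindexation would violate Principle B.
*Rashid₃*: the pronoun c-commands this R-expression → coindexation would violate Principle C on *Rashid₃*.
*Hamid₄*: the pronoun c-commands this R-expression → coindexation would violate Principle C on *Hamid₄*.
*Mateo₅*: the pronoun c-commands this R-expression → coindexation would violate Principle C on *Mateo₅*.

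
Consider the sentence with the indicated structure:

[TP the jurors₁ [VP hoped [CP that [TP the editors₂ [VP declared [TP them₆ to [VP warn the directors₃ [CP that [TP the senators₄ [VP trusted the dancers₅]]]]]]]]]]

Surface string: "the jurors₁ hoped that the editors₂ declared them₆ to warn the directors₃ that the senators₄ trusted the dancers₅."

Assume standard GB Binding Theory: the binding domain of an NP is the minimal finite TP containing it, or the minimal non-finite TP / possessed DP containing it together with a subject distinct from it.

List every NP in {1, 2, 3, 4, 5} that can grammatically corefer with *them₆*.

*them* is a pronoun, so Principle B applies: it must be free in its binding domain.
Binding domain of *them₆*: the embedded TP, whose subject is the editors₂.
*the jurors₁* c-commands the pronoun but from outside its binding domain, and is not c-commanded by it → coindexation permitted.
*the editors₂* c-commands the pronoun within its binding domain → coindexation would violate Principle B.
*the directors₃*: the pronoun c-commands this R-expression → coindexation would violate Principle C on *the directors₃*.
*the senators₄*: the pronoun c-commands this R-expression → coindexation would violate Principle C on *the senators₄*.
*the dancers₅*: the pronoun c-commands this R-expression → coindexation would violate Principle C on *the dancers₅*.

{1}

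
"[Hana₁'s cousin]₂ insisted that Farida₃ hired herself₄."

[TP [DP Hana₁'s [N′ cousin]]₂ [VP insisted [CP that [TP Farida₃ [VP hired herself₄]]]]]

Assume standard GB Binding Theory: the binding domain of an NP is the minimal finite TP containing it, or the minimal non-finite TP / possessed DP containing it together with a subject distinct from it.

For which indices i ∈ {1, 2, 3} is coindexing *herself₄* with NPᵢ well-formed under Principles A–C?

{3}

*herself* is an anaphor, so Principle A applies: it must be bound in its binding domain.
Binding domain of *herself₄*: the embedded TP, whose subject is Farida₃.
*Hana₁* does not c-command the anaphor → cannot bind it.
*[Hana₁'s cousin]₂* c-commands the anaphor but is outside its binding domain → cannot satisfy Principle A.
*Farida₃* c-commands the anaphor within its binding domain → licit binder.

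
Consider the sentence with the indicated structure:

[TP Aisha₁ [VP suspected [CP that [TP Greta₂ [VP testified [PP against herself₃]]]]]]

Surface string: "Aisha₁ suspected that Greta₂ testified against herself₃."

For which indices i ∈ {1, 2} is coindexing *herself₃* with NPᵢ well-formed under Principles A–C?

{2}

*herself* is an anaphor, so Principle A applies: it must be bound in its binding domain.
Binding domain of *herself₃*: the embedded TP, whose subject is Greta₂.
*Aisha₁* c-commands the anaphor but is outside its binding domain → cannot satisfy Principle A.
*Greta₂* c-commands the anaphor within its binding domain → licit binder.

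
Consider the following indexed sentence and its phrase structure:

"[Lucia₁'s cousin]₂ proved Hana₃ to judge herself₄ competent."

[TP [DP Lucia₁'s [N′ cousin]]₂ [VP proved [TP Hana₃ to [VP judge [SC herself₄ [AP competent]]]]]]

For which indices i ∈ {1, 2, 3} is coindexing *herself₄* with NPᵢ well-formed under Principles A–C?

{3}

*herself* is an anaphor, so Principle A applies: it must be bound in its binding domain.
Binding domain of *herself₄*: the embedded TP, whose subject is Hana₃.
*Lucia₁* does not c-command the anaphor → cannot bind it.
*[Lucia₁'s cousin]₂* c-commands the anaphor but is outside its binding domain → cannot satisfy Principle A.
*Hana₃* c-commands the anaphor within its binding domain → licit binder.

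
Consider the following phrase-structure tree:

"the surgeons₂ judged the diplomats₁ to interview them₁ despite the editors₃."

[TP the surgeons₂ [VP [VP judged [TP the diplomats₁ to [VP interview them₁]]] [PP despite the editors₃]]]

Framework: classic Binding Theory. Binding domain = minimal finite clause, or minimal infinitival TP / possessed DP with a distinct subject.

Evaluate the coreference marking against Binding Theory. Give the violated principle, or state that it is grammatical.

The two coindexed NPs are *the diplomats₁* and *them₁*.
*them₁* is a pronoun. Its binding domain is the embedded TP, whose subject is the diplomats₁.
*the diplomats₁* c-commands it within that domain and carries the same index.
The pronoun is locally bound → Principle B violation.

Principle B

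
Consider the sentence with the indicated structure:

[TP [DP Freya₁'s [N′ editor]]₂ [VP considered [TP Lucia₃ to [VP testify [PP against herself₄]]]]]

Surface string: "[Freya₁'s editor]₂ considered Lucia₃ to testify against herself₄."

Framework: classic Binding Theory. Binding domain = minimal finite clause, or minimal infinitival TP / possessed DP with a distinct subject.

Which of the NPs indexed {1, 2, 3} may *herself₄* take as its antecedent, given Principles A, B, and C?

{3}

*herself* is an anaphor, so Principle A applies: it must be bound in its binding domain.
Binding domain of *herself₄*: the embedded TP, whose subject is Lucia₃.
*Freya₁* does not c-command the anaphor → cannot bind it.
*[Freya₁'s editor]₂* c-commands the anaphor but is outside its binding domain → cannot satisfy Principle A.
*Lucia₃* c-commands the anaphor within its binding domain → licit binder.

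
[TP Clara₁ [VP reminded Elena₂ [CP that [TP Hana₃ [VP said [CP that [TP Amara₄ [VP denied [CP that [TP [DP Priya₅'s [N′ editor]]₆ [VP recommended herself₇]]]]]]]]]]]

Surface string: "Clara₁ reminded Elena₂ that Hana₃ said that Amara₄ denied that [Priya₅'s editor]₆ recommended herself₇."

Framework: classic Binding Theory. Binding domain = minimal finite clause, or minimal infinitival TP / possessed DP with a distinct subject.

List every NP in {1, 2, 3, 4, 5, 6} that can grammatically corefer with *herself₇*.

{6}

*herself* is an anaphor, so Principle A applies: it must be bound in its binding domain.
Binding domain of *herself₇*: the embedded TP, whose subject is [Priya₅'s editor]₆.
*Clara₁* c-commands the anaphor but is outside its binding domain → cannot satisfy Principle A.
*Elena₂* c-commands the anaphor but is outside its binding domain → cannot satisfy Principle A.
*Hana₃* c-commands the anaphor but is outside its binding domain → cannot satisfy Principle A.
*Amara₄* c-commands the anaphor but is outside its binding domain → cannot satisfy Principle A.
*Priya₅* does not c-command the anaphor → cannot bind it.
*[Priya₅'s editor]₆* c-commands the anaphor within its binding domain → licit binder.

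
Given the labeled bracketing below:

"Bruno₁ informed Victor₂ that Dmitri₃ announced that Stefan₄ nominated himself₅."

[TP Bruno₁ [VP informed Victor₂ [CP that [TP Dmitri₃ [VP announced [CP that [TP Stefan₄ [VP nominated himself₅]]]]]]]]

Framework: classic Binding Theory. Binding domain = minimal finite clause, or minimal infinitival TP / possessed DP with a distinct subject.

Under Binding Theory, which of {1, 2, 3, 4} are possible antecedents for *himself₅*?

*himself* is an anaphor, so Principle A applies: it must be bound in its binding domain.
Binding domain of *himself₅*: the embedded TP, whose subject is Stefan₄.
*Bruno₁* c-commands the anaphor but is outside its binding domain → cannot satisfy Principle A.
*Victor₂* c-commands the anaphor but is outside its binding domain → cannot satisfy Principle A.
*Dmitri₃* c-commands the anaphor but is outside its binding domain → cannot satisfy Principle A.
*Stefan₄* c-commands the anaphor within its binding domain → licit binder.

{4}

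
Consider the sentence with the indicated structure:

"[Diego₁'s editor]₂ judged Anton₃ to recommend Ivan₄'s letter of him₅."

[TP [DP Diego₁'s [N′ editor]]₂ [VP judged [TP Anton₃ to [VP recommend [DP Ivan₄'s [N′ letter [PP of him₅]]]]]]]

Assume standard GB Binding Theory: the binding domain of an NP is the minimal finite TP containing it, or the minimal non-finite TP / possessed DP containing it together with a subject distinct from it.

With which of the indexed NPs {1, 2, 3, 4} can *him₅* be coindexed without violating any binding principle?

*him* is a pronoun, so Principle B applies: it must be free in its binding domain.
Binding domain of *him₅*: the possessed DP, whose subject is Ivan₄.
*Diego₁* and the pronoun do not c-command one another → neither Principle B nor Principle C is at stake; coindexation permitted.
*[Diego₁'s editor]₂* c-commands the pronoun but from outside its binding domain, and is not c-commanded by it → coindexation permitted.
*Anton₃* c-commands the pronoun but from outside its binding domain, and is not c-commanded by it → coindexation permitted.
*Ivan₄* c-commands the pronoun within its binding domain → coindexation would violate Principle B.

{1, 2, 3}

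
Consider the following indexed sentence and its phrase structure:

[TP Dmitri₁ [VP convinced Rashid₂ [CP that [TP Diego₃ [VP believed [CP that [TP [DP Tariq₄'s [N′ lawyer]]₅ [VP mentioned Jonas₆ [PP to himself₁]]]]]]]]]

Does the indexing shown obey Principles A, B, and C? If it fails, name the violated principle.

Principle A

The two coindexed NPs are *Dmitri₁* and *himself₁*.
*himself₁* is an anaphor. Principle A requires it to be bound within its binding domain — the embedded TP, whose subject is [Tariq₄'s lawyer]₅.
Within that domain it is c-commanded by *[Tariq₄'s lawyer]₅*, *Jonas₆*, none of which share its index.
*Dmitri₁* does c-command the anaphor, but from outside its binding domain.
The anaphor is unbound in its domain → Principle A violation.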